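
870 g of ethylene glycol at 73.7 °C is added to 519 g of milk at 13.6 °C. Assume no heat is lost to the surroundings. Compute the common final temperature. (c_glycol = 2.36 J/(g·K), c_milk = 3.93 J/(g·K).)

T_f ≈ 43.7 °C

Set heat shed by the hot body equal to heat absorbed by the cold body:
870·2.36·(73.7 − T) = 519·3.93·(T − 13.6)
2053.2(73.7 − T) = 2039.7(T − 13.6)
4092.9 T = 179060  ⇒  T ≈ 43.75 °C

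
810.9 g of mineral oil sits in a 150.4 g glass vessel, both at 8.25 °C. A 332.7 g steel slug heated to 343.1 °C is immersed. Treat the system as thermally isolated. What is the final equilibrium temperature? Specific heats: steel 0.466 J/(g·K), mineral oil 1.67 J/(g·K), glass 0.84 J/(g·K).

T_f ≈ 40.0 °C

Heat gained plus heat lost sum to zero:
332.7*0.466*(T − 343.1) + 810.9*1.67*(T − 8.25) + 150.4*0.84*(T − 8.25) = 0
(155.04 + 1354.2 + 126.34) T = 155.04*343.1 + 1354.2*8.25 + 126.34*8.25
T = 65408/1635.6 ≈ 39.99 °C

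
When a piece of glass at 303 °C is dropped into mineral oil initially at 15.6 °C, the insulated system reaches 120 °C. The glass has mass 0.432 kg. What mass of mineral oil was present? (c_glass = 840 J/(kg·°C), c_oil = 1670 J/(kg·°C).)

Heat lost by the glass = heat gained by the oil:
0.432×840×(303 − 120) = m×1670×(120 − 15.6)
174348 m = 66407  ⇒  m ≈ 0.3809 kg

m ≈ 0.381 kg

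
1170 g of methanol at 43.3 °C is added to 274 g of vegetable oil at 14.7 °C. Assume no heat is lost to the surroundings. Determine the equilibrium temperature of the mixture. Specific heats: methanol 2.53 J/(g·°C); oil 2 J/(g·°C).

Setting the total heat transfer to zero:
1170*2.53*(T − 43.3) + 274*2*(T − 14.7) = 0
3508.1 T = 136228
T ≈ 38.83 °C

T_f ≈ 38.8 °C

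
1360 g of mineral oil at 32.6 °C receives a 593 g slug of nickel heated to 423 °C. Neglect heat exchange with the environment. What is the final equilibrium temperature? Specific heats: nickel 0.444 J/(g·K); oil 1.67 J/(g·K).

T_f ≈ 73.2 °C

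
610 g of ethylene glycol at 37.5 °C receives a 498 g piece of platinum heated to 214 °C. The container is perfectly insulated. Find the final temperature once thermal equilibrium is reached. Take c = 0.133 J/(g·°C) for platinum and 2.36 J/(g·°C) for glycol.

T_f ≈ 45.3 °C

With ΣQ=0 the equilibrium temperature is the m·c-weighted mean:
T_f = (66.23*214 + 1439.6*37.5) / (66.23 + 1439.6)
    = 68159 / 1505.8 ≈ 45.26 °C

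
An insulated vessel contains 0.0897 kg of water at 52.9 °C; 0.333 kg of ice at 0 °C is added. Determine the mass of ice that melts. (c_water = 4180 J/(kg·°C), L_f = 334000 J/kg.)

m_melted ≈ 0.0594 kg

Water can give up m c ΔT = 0.0897·4180·52.9 = 19835 J before reaching 0 °C.
To melt every bit of ice: 0.333·334000 = 111222 J.
19835 J < 111222 J, so only part of the ice melts and the system sits at 0 °C.
Mass melted = 19835/334000 ≈ 0.05939 kg.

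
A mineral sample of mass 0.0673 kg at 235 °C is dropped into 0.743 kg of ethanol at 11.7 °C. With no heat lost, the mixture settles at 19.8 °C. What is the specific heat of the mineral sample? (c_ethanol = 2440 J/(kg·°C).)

c ≈ 1010 J/(kg·°C)

Heat lost by the mineral sample = heat gained by the ethanol:
0.0673·c·(235 − 19.8) = 0.743·2440·(19.8 − 11.7)
14.48 c = 14685  ⇒  c ≈ 1014 J/(kg·°C)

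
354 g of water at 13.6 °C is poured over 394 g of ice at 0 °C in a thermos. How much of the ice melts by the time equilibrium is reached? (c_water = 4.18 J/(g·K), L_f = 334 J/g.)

m_melted ≈ 60.3 g

Water can give up m c ΔT = 354×4.18×13.6 = 20124 J before reaching 0 °C.
Melting all 394 g of ice would need 394×334 = 131596 J.
Since 20124 < 131596 J, not all the ice melts; equilibrium is at 0 °C.
Mass melted = 20124/334 ≈ 60.25 g.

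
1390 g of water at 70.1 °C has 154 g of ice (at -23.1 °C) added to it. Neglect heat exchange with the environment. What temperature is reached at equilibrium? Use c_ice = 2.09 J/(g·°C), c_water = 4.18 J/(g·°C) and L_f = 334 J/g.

Heat gained plus heat lost sum to zero:
ice -23.1→0 °C: 154·2.09·23.1 = 7435; melt ice: 154·334 = 51436; meltwater 0→T: 154·4.18·T = 643.72 T; water: 5810.2(T − 70.1)
6453.9 T = 407295 − 58871 = 348424
T ≈ 53.99 °C — above 0 °C, consistent with complete melting.

T_f ≈ 54.0 °C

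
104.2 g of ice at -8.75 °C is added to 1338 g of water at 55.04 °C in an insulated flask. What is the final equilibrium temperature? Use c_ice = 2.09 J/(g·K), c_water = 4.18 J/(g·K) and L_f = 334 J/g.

T_f ≈ 45.0 °C

Conservation of energy gives ΣQ = 0:
ice -8.75→0 °C: 104.2·2.09·8.75 = 1905.6
  melt ice: 104.2·334 = 34803
  warm the meltwater: 435.56 T
  water: 5592.8(T − 55.04)
6028.4 T = 307830 − 36708 = 271122
T ≈ 44.97 °C — above 0 °C, consistent with complete melting.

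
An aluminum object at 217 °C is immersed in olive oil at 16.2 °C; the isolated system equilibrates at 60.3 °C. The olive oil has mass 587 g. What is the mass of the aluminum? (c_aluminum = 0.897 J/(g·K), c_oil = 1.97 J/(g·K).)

|Q_aluminum| = |Q_oil|:
m×0.897×(217 − 60.3) = 587×1.97×(60.3 − 16.2)
140.56 m = 50997  ⇒  m ≈ 362.8 g

m ≈ 363 g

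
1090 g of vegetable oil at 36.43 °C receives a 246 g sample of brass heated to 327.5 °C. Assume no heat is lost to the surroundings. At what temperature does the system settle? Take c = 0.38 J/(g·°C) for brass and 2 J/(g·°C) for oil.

T_f ≈ 48.4 °C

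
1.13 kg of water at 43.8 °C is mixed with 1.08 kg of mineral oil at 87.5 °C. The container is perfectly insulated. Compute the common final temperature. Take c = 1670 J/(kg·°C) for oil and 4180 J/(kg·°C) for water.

T_f ≈ 55.9 °C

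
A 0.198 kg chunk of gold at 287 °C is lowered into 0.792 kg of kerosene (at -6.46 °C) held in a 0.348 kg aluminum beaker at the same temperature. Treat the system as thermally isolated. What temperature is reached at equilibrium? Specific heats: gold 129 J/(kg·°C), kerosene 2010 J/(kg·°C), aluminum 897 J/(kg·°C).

T_f is the heat-capacity-weighted average of the initial temperatures:
T_f = (25.54×287 + 1591.9×(-6.46) + 312.16×(-6.46)) / (25.54 + 1591.9 + 312.16)
    = -4969.8 / 1929.6 ≈ -2.58 °C

T_f ≈ -2.6 °C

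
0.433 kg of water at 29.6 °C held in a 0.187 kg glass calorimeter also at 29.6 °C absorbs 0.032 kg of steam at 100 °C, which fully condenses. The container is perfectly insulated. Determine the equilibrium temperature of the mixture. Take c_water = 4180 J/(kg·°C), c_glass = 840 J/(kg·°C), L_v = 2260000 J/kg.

Net heat exchanged in the isolated system is zero:
steam→water at 100 °C releases m L_v = 0.032·2260000 = 72320
  condensed water 100 °C→T: 133.76(T − 100)
  original water: 1809.9(T − 29.6)
  glass cup: 0.187·840·(T − 29.6) = 157.08(T − 29.6)
2100.8 T = 72320 + 13376 + 58224 = 143920
T ≈ 68.51 °C (< 100 °C, so full condensation is consistent).

T_f ≈ 68.5 °C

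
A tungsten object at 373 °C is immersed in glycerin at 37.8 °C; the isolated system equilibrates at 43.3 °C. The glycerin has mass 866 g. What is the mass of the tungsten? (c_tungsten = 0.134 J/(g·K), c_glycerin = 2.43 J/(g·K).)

m ≈ 262 g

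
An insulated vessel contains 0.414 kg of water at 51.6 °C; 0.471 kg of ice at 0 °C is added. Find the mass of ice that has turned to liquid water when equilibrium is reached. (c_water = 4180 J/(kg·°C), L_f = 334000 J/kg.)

m_melted ≈ 0.267 kg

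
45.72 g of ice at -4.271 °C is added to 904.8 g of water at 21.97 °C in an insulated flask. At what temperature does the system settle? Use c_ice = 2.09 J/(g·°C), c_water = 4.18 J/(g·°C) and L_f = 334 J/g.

T_f ≈ 17.0 °C

Taking heat into each body as positive, Σ m c ΔT = 0:
warm ice to 0 °C: 45.72·2.09·(0 − (-4.271)) = 408.11
  fusion: m_ice L_f = 45.72·334 = 15270
  warm the meltwater: 191.11 T
  water cools: 904.8·4.18·(T − 21.97) = 3782.1(T − 21.97)
3973.2 T = 83092 − 15679 = 67413
T ≈ 16.97 °C — above 0 °C, consistent with complete melting.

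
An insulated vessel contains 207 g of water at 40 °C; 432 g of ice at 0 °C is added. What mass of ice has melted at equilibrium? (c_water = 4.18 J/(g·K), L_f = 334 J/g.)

Water can give up m c ΔT = 207×4.18×40 = 34610 J before reaching 0 °C.
Fully melting the ice requires m_ice L_f = 432×334 = 144288 J.
That's not enough to melt it all — equilibrium is at 0 °C with ice remaining.
Mass melted = 34610/334 ≈ 103.6 g.

m_melted ≈ 104 g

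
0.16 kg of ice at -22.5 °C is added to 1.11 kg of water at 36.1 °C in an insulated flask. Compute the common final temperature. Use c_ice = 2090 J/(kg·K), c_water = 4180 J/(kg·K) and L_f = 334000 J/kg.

T_f ≈ 20.1 °C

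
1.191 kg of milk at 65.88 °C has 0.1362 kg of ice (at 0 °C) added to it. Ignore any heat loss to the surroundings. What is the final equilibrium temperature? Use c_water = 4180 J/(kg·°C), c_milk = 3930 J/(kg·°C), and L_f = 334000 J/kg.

T_f ≈ 50.1 °C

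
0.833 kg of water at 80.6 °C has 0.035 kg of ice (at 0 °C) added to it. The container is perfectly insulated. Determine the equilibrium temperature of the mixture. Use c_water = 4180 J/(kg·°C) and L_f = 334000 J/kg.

Taking heat into each body as positive, Σ m c ΔT = 0:
melt ice: 0.035×334000 = 11690; meltwater 0→T: 0.035×4180×T = 146.3 T; water cools: 0.833×4180×(T − 80.6) = 3481.9(T − 80.6)
3628.2 T = 280644 − 11690 = 268954
T ≈ 74.13 °C — above 0 °C, consistent with complete melting.

T_f ≈ 74.1 °C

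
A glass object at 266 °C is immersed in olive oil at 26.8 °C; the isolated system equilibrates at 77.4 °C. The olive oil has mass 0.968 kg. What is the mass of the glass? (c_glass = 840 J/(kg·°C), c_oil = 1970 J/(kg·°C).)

m ≈ 0.609 kg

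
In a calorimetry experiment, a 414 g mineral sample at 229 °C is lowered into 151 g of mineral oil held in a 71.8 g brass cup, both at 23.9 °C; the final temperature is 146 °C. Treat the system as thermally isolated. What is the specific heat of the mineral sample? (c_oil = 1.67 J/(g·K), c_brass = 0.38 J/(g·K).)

c ≈ 0.993 J/(g·K)

Let T be the final temperature. ΣQ_i = 0:
414·c·(146 − 229) + 151·1.67·(146 − 23.9) + 71.8·0.38·(146 − 23.9) = 0
-34362 c = -34121
c = -34121/-34362 ≈ 0.993 J/(g·K)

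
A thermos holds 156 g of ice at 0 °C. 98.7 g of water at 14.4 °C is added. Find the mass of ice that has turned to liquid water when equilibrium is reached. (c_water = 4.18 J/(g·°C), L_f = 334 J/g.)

m_melted ≈ 17.8 g

Water can give up m c ΔT = 98.7×4.18×14.4 = 5941 J before reaching 0 °C.
To melt every bit of ice: 156×334 = 52104 J.
5941 J < 52104 J, so only part of the ice melts and the system sits at 0 °C.
Mass melted = 5941/334 ≈ 17.79 g.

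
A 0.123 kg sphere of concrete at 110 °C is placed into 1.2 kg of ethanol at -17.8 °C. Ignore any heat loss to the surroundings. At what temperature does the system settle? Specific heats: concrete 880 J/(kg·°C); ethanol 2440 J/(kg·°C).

Heat gained plus heat lost sum to zero:
0.123*880*(T − 110) + 1.2*2440*(T − (-17.8)) = 0
108.24(T − 110) + 2928(T − (-17.8)) = 0
3036.2 T = -40212
T ≈ -13.24 °C

T_f ≈ -13.2 °C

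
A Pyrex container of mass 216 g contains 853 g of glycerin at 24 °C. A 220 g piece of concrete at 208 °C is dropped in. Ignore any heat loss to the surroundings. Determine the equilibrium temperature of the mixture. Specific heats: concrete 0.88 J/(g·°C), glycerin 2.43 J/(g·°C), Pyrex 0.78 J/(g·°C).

Net heat exchanged in the isolated system is zero:
220·0.88·(T − 208) + 853·2.43·(T − 24) + 216·0.78·(T − 24) = 0
2434.9 T = 94059
T = 94059/2434.9 ≈ 38.63 °C

T_f ≈ 38.6 °C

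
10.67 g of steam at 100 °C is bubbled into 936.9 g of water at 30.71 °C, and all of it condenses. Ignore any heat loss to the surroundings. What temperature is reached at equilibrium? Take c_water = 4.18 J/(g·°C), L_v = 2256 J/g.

T_f ≈ 37.6 °C

Energy conservation, ΣQ = 0:
steam→water at 100 °C releases m L_v = 10.67·2256 = 24072
  condensed water 100 °C→T: 44.6(T − 100)
  water warms: 936.9·4.18·(T − 30.71) = 3916.2(T − 30.71)
3960.8 T = 24072 + 4460.1 + 120268 = 148799
T ≈ 37.57 °C (< 100 °C, so full condensation is consistent).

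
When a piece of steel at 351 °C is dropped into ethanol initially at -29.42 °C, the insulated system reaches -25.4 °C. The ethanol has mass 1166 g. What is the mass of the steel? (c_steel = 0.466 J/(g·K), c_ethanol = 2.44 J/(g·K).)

Energy conservation, ΣQ = 0:
m·0.466·(-25.4 − 351) + 1166·2.44·(-25.4 − (-29.42)) = 0
-175.4 m = -11437
m = -11437/-175.4 ≈ 65.2 g

m ≈ 65.2 g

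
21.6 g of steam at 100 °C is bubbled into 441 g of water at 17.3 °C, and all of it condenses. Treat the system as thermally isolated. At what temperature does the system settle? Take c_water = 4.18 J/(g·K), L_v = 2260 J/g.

T_f ≈ 46.4 °C

Sum of m c ΔT and latent-heat terms is zero:
steam→water at 100 °C releases m L_v = 21.6×2260 = 48816; condensed water 100 °C→T: 90.29(T − 100); original water: 1843.4(T − 17.3)
1933.7 T = 48816 + 9028.8 + 31890 = 89735
T ≈ 46.41 °C, under the boiling point, so the assumption holds.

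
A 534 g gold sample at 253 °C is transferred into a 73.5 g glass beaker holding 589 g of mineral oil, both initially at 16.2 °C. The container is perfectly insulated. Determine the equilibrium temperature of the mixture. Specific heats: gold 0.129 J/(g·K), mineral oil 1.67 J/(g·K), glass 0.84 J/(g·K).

With ΣQ=0 the equilibrium temperature is the m·c-weighted mean:
T_f = (68.89·253 + 983.63·16.2 + 61.74·16.2) / (68.89 + 983.63 + 61.74)
    = 34363 / 1114.3 ≈ 30.84 °C

T_f ≈ 30.8 °C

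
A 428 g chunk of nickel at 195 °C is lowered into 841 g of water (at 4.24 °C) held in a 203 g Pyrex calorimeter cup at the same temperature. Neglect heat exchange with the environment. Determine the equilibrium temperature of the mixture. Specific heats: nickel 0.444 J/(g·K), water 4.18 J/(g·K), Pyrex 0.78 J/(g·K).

Taking heat into each body as positive, Σ m c ΔT = 0:
428·0.444·(T − 195) + 841·4.18·(T − 4.24) + 203·0.78·(T − 4.24) = 0
190.03(T − 195) + 3515.4(T − 4.24) + 158.34(T − 4.24) = 0
(190.03 + 3515.4 + 158.34) T = 190.03·195 + 3515.4·4.24 + 158.34·4.24
T = 52633 / 3863.8 = 13.6 °C

T_f ≈ 13.6 °C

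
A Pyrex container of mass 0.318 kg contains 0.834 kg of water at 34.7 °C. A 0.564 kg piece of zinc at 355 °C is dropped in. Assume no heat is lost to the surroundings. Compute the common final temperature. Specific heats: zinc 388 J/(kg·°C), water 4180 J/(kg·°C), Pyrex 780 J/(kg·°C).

T_f ≈ 52.4 °C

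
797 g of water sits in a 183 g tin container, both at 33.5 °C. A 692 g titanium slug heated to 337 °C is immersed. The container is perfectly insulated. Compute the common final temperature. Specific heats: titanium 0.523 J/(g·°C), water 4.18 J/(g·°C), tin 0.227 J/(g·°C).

Energy conservation, ΣQ = 0:
692·0.523·(T − 337) + 797·4.18·(T − 33.5) + 183·0.227·(T − 33.5) = 0
361.92(T − 337) + 3331.5(T − 33.5) + 41.54(T − 33.5) = 0
(361.92 + 3331.5 + 41.54) T = 361.92·337 + 3331.5·33.5 + 41.54·33.5
T ≈ 62.91 °C

T_f ≈ 62.9 °C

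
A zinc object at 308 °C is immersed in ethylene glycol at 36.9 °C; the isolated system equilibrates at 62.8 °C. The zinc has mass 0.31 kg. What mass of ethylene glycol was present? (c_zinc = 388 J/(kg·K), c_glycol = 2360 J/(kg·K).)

m ≈ 0.483 kg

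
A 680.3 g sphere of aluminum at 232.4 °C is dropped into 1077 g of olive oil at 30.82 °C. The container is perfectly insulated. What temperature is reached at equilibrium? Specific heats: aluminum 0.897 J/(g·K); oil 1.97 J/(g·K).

T_f ≈ 75.8 °C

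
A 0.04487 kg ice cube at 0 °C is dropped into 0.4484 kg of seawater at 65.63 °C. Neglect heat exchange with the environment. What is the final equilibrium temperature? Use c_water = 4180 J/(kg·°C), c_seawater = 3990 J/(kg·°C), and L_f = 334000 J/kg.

Taking heat into each body as positive, Σ m c ΔT = 0:
fusion: m_ice L_f = 0.04487·334000 = 14987; warm the meltwater: 187.56 T; seawater: 1789.1(T − 65.63)
1976.7 T = 117420 − 14987 = 102433
T ≈ 51.82 °C (positive, so assuming full melt was valid).

T_f ≈ 51.8 °C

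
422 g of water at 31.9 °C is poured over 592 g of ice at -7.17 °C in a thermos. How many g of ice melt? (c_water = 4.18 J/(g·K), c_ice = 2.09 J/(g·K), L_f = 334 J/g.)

Heat available from the water dropping to 0 °C: 422·4.18·31.9 = 56270 J.
Of that, 592·2.09·7.17 = 8871.3 J goes to bring the ice to 0 °C, leaving 47399 J.
Fully melting the ice requires m_ice L_f = 592·334 = 197728 J.
Since 47399 < 197728 J, not all the ice melts; equilibrium is at 0 °C.
m_melt = 47399 / L_f = 141.9 g.

m_melted ≈ 142 g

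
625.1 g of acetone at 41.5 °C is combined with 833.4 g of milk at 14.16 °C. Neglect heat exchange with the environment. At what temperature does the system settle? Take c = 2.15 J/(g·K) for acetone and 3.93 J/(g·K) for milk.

Setting the total heat transfer to zero:
625.1·2.15·(T − 41.5) + 833.4·3.93·(T − 14.16) = 0
(1344 + 3275.3) T = 1344·41.5 + 3275.3·14.16
T = 102152 / 4619.2 = 22.1 °C

T_f ≈ 22.1 °C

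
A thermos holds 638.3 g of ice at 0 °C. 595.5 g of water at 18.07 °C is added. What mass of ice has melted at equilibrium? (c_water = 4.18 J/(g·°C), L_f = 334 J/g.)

Cooling the water to 0 °C releases 595.5·4.18·18.07 = 44980 J.
Fully melting the ice requires m_ice L_f = 638.3·334 = 213192 J.
Since 44980 < 213192 J, not all the ice melts; equilibrium is at 0 °C.
m_melted·334 = 44980  ⇒  m_melted ≈ 134.7 g.

m_melted ≈ 135 g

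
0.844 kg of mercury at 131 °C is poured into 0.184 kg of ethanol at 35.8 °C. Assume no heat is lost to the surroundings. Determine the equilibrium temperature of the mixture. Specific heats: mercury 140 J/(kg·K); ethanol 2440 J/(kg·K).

T_f ≈ 55.6 °C

Let T be the final temperature. ΣQ_i = 0:
0.844*140*(T − 131) + 0.184*2440*(T − 35.8) = 0
(118.16 + 448.96) T = 118.16*131 + 448.96*35.8
T = 31552/567.12 ≈ 55.64 °C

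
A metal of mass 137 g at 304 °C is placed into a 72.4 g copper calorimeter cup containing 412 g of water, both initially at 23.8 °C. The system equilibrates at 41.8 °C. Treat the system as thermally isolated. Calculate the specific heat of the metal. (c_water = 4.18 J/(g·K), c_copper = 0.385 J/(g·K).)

Conservation of energy gives ΣQ = 0:
137×c×(41.8 − 304) + 412×4.18×(41.8 − 23.8) + 72.4×0.385×(41.8 − 23.8) = 0
-35921 c = -31501
c = -31501/-35921 ≈ 0.8769 J/(g·K)

c ≈ 0.877 J/(g·K)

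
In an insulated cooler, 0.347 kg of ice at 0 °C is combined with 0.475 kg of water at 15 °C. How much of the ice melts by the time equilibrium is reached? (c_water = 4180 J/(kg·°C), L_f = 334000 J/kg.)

Cooling the water to 0 °C releases 0.475·4180·15 = 29782 J.
Fully melting the ice requires m_ice L_f = 0.347·334000 = 115898 J.
29782 J < 115898 J, so only part of the ice melts and the system sits at 0 °C.
m_melted·334000 = 29782  ⇒  m_melted ≈ 0.08917 kg.

m_melted ≈ 0.0892 kg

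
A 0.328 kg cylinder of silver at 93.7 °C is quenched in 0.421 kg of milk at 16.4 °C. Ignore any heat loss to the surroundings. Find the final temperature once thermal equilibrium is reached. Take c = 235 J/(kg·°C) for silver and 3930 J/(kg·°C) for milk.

T_f ≈ 19.8 °C

|Q_silver| = |Q_milk|:
0.328*235*(93.7 − T) = 0.421*3930*(T − 16.4)
77.08(93.7 − T) = 1654.5(T − 16.4)
1731.6 T = 34357  ⇒  T ≈ 19.84 °C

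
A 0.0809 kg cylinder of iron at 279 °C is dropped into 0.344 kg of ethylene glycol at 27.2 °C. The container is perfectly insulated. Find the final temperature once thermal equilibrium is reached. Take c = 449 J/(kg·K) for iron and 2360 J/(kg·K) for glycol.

T_f ≈ 38.0 °C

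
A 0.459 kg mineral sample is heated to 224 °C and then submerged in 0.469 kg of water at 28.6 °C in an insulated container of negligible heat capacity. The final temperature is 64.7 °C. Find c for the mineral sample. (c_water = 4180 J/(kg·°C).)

Let T be the final temperature. ΣQ_i = 0:
0.459·c·(64.7 − 224) + 0.469·4180·(64.7 − 28.6) = 0
-73.12 c = -70771
c = -70771/-73.12 ≈ 967.9 J/(kg·°C)

c ≈ 968 J/(kg·°C)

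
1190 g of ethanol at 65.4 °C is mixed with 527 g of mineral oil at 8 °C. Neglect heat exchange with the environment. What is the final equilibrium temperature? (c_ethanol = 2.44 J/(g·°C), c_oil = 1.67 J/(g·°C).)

T_f ≈ 52.0 °C

Conservation of energy gives ΣQ = 0:
1190×2.44×(T − 65.4) + 527×1.67×(T − 8) = 0
2903.6(T − 65.4) + 880.09(T − 8) = 0
3783.7 T = 196936
T ≈ 52.05 °C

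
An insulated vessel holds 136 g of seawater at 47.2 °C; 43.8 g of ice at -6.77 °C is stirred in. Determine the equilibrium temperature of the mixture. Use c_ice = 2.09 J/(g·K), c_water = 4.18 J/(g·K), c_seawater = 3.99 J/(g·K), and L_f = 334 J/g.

T_f ≈ 14.3 °C

Setting the total heat transfer to zero:
ice -6.77→0 °C: 43.8·2.09·6.77 = 619.74
  latent heat to melt: 43.8·334 = 14629
  warm the meltwater: 183.08 T
  seawater: 542.64(T − 47.2)
725.72 T = 25613 − 15249 = 10364
T ≈ 14.28 °C — above 0 °C, consistent with complete melting.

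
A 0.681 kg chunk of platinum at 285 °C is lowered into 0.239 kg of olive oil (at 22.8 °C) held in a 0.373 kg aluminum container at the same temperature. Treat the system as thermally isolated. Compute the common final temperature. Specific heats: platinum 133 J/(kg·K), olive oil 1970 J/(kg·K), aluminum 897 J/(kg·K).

Conservation of energy gives ΣQ = 0:
0.681·133·(T − 285) + 0.239·1970·(T − 22.8) + 0.373·897·(T − 22.8) = 0
90.57(T − 285) + 470.83(T − 22.8) + 334.58(T − 22.8) = 0
(90.57 + 470.83 + 334.58) T = 90.57·285 + 470.83·22.8 + 334.58·22.8
T = 44177/895.98 ≈ 49.31 °C

T_f ≈ 49.3 °C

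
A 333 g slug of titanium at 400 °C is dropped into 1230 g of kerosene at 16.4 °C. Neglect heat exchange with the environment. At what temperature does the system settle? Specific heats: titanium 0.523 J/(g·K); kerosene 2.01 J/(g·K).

T_f ≈ 41.6 °C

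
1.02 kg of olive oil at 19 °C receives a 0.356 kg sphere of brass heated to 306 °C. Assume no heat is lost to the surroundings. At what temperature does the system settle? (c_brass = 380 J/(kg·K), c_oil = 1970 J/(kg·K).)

T_f is the heat-capacity-weighted average of the initial temperatures:
T_f = (135.28·306 + 2009.4·19) / (135.28 + 2009.4)
    = 79574 / 2144.7 ≈ 37.10 °C

T_f ≈ 37.1 °C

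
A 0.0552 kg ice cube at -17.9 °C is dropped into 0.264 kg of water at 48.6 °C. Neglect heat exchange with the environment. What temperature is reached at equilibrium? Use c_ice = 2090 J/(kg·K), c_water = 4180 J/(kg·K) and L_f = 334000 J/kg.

Conservation of energy gives ΣQ = 0:
warm ice to 0 °C: 0.0552×2090×(0 − (-17.9)) = 2065.1; fusion: m_ice L_f = 0.0552×334000 = 18437; meltwater 0→T: 0.0552×4180×T = 230.74 T; water cools: 0.264×4180×(T − 48.6) = 1103.5(T − 48.6)
1334.3 T = 53631 − 20502 = 33129
T ≈ 24.83 °C (positive, so assuming full melt was valid).

T_f ≈ 24.8 °C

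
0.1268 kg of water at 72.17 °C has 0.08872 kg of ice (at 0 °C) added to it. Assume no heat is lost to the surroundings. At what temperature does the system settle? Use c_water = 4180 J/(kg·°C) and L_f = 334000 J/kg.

Sum of m c ΔT and latent-heat terms is zero:
melt ice: 0.08872×334000 = 29632; meltwater 0→T: 0.08872×4180×T = 370.85 T; water cools: 0.1268×4180×(T − 72.17) = 530.02(T − 72.17)
900.87 T = 38252 − 29632 = 8619.4
T ≈ 9.57 °C. Since T > 0 °C, the all-ice-melts assumption holds.

T_f ≈ 9.6 °C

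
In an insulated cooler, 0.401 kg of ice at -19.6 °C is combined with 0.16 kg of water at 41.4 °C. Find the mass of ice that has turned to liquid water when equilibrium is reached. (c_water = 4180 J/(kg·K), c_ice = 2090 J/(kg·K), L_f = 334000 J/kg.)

m_melted ≈ 0.0337 kg

Cooling the water to 0 °C releases 0.16·4180·41.4 = 27688 J.
Warming the ice to 0 °C takes 0.401·2090·19.6 = 16427 J, leaving 11262 J for melting.
Melting all 0.401 kg of ice would need 0.401·334000 = 133934 J.
Since 11262 < 133934 J, not all the ice melts; equilibrium is at 0 °C.
m_melt = 11262 / L_f = 0.03372 kg.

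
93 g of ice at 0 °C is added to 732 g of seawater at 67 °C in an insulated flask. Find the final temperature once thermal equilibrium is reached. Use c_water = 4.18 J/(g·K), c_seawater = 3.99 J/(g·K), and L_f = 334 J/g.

Sum of m c ΔT and latent-heat terms is zero:
latent heat to melt: 93·334 = 31062; warm the meltwater: 388.74 T; seawater cools: 732·3.99·(T − 67) = 2920.7(T − 67)
3309.4 T = 195686 − 31062 = 164624
T ≈ 49.74 °C — above 0 °C, consistent with complete melting.

T_f ≈ 49.7 °C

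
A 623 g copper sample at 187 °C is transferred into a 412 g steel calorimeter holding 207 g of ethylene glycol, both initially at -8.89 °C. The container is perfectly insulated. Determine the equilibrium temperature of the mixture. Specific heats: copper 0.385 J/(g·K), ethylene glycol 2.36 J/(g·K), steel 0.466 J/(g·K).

T_f ≈ 42.2 °C

Setting the total heat transfer to zero:
623*0.385*(T − 187) + 207*2.36*(T − (-8.89)) + 412*0.466*(T − (-8.89)) = 0
(239.86 + 488.52 + 191.99) T = 239.86*187 + 488.52*(-8.89) + 191.99*(-8.89)
T ≈ 42.16 °C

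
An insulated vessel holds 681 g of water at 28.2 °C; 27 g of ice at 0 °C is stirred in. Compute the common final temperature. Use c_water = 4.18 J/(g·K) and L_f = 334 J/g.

Energy balance with sensible and latent terms:
melt ice: 27×334 = 9018
  meltwater 0→T: 27×4.18×T = 112.86 T
  water: 2846.6(T − 28.2)
2959.4 T = 80274 − 9018 = 71256
T ≈ 24.08 °C. Since T > 0 °C, the all-ice-melts assumption holds.

T_f ≈ 24.1 °C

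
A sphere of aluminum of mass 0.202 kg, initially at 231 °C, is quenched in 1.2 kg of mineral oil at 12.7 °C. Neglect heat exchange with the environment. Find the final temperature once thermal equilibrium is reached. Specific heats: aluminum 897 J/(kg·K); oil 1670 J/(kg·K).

T_f ≈ 30.8 °C

Net heat exchanged in the isolated system is zero:
0.202*897*(T − 231) + 1.2*1670*(T − 12.7) = 0
181.19(T − 231) + 2004(T − 12.7) = 0
(181.19 + 2004) T = 181.19*231 + 2004*12.7
T ≈ 30.80 °C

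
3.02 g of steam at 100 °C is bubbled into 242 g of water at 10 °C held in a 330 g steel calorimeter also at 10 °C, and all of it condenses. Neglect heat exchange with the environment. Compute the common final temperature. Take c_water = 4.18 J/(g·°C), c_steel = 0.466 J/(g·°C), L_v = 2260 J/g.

Conservation of energy gives ΣQ = 0:
steam→water at 100 °C releases m L_v = 3.02×2260 = 6825.2
  condensed water 100 °C→T: 12.62(T − 100)
  water warms: 242×4.18×(T − 10) = 1011.6(T − 10)
  cup: 153.78(T − 10)
1178 T = 6825.2 + 1262.4 + 11653 = 19741
T ≈ 16.76 °C, under the boiling point, so the assumption holds.

T_f ≈ 16.8 °C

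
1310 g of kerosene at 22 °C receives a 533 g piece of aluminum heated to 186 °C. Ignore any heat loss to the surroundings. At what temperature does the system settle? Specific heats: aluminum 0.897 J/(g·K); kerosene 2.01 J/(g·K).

T_f ≈ 47.2 °C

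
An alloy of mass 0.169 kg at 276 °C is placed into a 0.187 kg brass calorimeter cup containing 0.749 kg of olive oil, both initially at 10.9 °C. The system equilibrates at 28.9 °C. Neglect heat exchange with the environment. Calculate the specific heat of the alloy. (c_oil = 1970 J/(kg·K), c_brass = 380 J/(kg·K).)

c ≈ 667 J/(kg·K)

Heat gained plus heat lost sum to zero:
0.169×c×(28.9 − 276) + 0.749×1970×(28.9 − 10.9) + 0.187×380×(28.9 − 10.9) = 0
-41.76 c = -27839
c = -27839/-41.76 ≈ 666.6 J/(kg·K)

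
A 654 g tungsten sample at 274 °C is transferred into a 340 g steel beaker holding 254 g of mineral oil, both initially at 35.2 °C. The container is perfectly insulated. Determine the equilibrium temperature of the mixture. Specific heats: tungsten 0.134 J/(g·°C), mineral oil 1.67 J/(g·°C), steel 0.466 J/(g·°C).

With ΣQ=0 the equilibrium temperature is the m·c-weighted mean:
T_f = (87.64·274 + 424.18·35.2 + 158.44·35.2) / (87.64 + 424.18 + 158.44)
    = 44520 / 670.26 ≈ 66.42 °C

T_f ≈ 66.4 °C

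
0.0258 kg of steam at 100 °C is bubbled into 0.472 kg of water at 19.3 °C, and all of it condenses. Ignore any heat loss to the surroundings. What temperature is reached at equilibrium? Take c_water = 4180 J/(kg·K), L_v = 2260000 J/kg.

Conservation of energy gives ΣQ = 0:
condense steam: −0.0258·2260000 = −58308; condensate cools 100→T: 0.0258·4180·(T − 100) = 107.84(T − 100); original water: 1973(T − 19.3)
2080.8 T = 58308 + 10784 + 38078 = 107171
T ≈ 51.50 °C, under the boiling point, so the assumption holds.

T_f ≈ 51.5 °C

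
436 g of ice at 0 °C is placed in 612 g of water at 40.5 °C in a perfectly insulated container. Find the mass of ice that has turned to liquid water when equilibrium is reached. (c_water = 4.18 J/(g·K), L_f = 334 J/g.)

m_melted ≈ 310 g

Cooling the water to 0 °C releases 612·4.18·40.5 = 103605 J.
Melting all 436 g of ice would need 436·334 = 145624 J.
Since 103605 < 145624 J, not all the ice melts; equilibrium is at 0 °C.
m_melt = 103605 / L_f = 310.2 g.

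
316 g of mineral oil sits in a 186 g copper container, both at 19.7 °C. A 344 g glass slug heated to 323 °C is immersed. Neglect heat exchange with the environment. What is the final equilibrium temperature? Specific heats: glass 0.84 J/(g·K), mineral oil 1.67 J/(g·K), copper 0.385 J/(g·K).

Conservation of energy gives ΣQ = 0:
344×0.84×(T − 323) + 316×1.67×(T − 19.7) + 186×0.385×(T − 19.7) = 0
288.96(T − 323) + 527.72(T − 19.7) + 71.61(T − 19.7) = 0
888.29 T = 105141
T ≈ 118.36 °C

T_f ≈ 118.4 °C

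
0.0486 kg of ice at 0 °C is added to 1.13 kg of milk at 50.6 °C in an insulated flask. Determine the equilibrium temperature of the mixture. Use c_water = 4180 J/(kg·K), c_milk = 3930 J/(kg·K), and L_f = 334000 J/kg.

T_f ≈ 44.9 °C

Sum of m c ΔT and latent-heat terms is zero:
melt ice: 0.0486·334000 = 16232
  warm the meltwater: 203.15 T
  milk: 4440.9(T − 50.6)
4644 T = 224710 − 16232 = 208477
T ≈ 44.89 °C. Since T > 0 °C, the all-ice-melts assumption holds.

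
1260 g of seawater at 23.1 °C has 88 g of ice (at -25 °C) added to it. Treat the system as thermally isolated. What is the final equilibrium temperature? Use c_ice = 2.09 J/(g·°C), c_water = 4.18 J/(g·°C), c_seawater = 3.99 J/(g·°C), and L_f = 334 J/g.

T_f ≈ 15.2 °C

Taking heat into each body as positive, Σ m c ΔT = 0:
ice -25→0 °C: 88×2.09×25 = 4598; fusion: m_ice L_f = 88×334 = 29392; meltwater 0→T: 88×4.18×T = 367.84 T; seawater: 5027.4(T − 23.1)
5395.2 T = 116133 − 33990 = 82143
T ≈ 15.23 °C — above 0 °C, consistent with complete melting.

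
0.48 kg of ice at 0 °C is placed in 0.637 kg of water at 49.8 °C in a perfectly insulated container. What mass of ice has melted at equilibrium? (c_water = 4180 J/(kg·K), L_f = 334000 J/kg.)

Cooling the water to 0 °C releases 0.637×4180×49.8 = 132600 J.
Melting all 0.48 kg of ice would need 0.48×334000 = 160320 J.
That's not enough to melt it all — equilibrium is at 0 °C with ice remaining.
m_melt = 132600 / L_f = 0.397 kg.

m_melted ≈ 0.397 kg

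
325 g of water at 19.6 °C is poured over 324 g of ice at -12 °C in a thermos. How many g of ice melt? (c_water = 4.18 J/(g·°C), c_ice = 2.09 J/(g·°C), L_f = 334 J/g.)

Heat available from the water dropping to 0 °C: 325·4.18·19.6 = 26627 J.
Of that, 324·2.09·12 = 8125.9 J goes to bring the ice to 0 °C, leaving 18501 J.
Melting all 324 g of ice would need 324·334 = 108216 J.
Since 18501 < 108216 J, not all the ice melts; equilibrium is at 0 °C.
Mass melted = 18501/334 ≈ 55.39 g.

m_melted ≈ 55.4 g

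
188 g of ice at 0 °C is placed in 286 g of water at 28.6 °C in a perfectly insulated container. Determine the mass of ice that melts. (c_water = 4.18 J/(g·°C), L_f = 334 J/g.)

m_melted ≈ 102 g

Water can give up m c ΔT = 286×4.18×28.6 = 34191 J before reaching 0 °C.
To melt every bit of ice: 188×334 = 62792 J.
Since 34191 < 62792 J, not all the ice melts; equilibrium is at 0 °C.
m_melted×334 = 34191  ⇒  m_melted ≈ 102.4 g.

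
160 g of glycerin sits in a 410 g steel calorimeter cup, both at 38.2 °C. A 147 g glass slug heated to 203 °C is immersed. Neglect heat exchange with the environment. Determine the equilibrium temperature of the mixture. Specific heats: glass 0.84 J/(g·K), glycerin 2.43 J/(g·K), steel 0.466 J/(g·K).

Conservation of energy gives ΣQ = 0:
147*0.84*(T − 203) + 160*2.43*(T − 38.2) + 410*0.466*(T − 38.2) = 0
123.48(T − 203) + 388.8(T − 38.2) + 191.06(T − 38.2) = 0
703.34 T = 47217
T ≈ 67.13 °C

T_f ≈ 67.1 °C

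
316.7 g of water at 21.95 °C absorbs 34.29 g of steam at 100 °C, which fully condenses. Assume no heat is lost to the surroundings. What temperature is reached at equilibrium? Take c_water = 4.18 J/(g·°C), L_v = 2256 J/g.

Taking heat into each body as positive, Σ m c ΔT = 0:
steam→water at 100 °C releases m L_v = 34.29·2256 = 77358
  condensed water 100 °C→T: 143.33(T − 100)
  original water: 1323.8(T − 21.95)
1467.1 T = 77358 + 14333 + 29058 = 120749
T ≈ 82.30 °C — below 100 °C, confirming all the steam condensed.

T_f ≈ 82.3 °C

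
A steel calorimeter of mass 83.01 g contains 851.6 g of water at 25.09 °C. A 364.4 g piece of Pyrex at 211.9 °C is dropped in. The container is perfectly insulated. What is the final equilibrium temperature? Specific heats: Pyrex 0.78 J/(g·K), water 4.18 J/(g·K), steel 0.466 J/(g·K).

T_f = Σ m_i c_i T_i / Σ m_i c_i:
T_f = (284.23×211.9 + 3559.7×25.09 + 38.68×25.09) / (284.23 + 3559.7 + 38.68)
    = 150512 / 3882.6 ≈ 38.77 °C

T_f ≈ 38.8 °C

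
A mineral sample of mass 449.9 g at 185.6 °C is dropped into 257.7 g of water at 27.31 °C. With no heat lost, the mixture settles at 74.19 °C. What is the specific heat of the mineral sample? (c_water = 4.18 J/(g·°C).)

Energy conservation, ΣQ = 0:
449.9×c×(74.19 − 185.6) + 257.7×4.18×(74.19 − 27.31) = 0
-50123 c = -50498
c = -50498/-50123 ≈ 1.007 J/(g·°C)

c ≈ 1.01 J/(g·°C)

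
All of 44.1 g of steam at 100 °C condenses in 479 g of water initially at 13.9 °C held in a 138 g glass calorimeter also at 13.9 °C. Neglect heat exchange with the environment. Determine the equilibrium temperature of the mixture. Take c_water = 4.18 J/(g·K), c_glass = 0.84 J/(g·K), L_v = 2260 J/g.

Taking heat into each body as positive, Σ m c ΔT = 0:
condense steam: −44.1×2260 = −99666; condensed water 100 °C→T: 184.34(T − 100); water warms: 479×4.18×(T − 13.9) = 2002.2(T − 13.9); glass cup: 138×0.84×(T − 13.9) = 115.92(T − 13.9)
2302.5 T = 99666 + 18434 + 29442 = 147542
T ≈ 64.08 °C, under the boiling point, so the assumption holds.

T_f ≈ 64.1 °C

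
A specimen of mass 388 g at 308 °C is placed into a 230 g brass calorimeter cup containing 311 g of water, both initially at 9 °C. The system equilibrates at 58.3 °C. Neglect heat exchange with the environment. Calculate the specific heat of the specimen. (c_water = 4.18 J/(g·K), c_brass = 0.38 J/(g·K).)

c ≈ 0.706 J/(g·K)

Heat gained plus heat lost sum to zero:
388·c·(58.3 − 308) + 311·4.18·(58.3 − 9) + 230·0.38·(58.3 − 9) = 0
-96884 c = -68398
c = -68398/-96884 ≈ 0.706 J/(g·K)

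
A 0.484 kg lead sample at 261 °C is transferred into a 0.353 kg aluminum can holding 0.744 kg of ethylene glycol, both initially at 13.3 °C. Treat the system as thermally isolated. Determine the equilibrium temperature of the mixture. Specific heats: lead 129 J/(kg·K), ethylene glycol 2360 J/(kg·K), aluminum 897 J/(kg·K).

T_f ≈ 20.5 °C

Setting the total heat transfer to zero:
0.484*129*(T − 261) + 0.744*2360*(T − 13.3) + 0.353*897*(T − 13.3) = 0
(62.44 + 1755.8 + 316.64) T = 62.44*261 + 1755.8*13.3 + 316.64*13.3
T = 43860/2134.9 ≈ 20.54 °C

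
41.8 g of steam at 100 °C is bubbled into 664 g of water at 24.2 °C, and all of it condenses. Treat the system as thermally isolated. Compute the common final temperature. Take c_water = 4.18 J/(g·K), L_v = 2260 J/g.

T_f ≈ 60.7 °C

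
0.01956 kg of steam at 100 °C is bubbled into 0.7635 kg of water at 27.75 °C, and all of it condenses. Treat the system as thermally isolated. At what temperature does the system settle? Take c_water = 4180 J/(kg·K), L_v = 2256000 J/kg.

T_f ≈ 43.0 °C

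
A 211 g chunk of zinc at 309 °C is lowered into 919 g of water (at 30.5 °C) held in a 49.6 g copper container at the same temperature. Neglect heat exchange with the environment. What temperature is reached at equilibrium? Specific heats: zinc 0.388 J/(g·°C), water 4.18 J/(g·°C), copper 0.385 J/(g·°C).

Let T be the final temperature. ΣQ_i = 0:
211·0.388·(T − 309) + 919·4.18·(T − 30.5) + 49.6·0.385·(T − 30.5) = 0
(81.87 + 3841.4 + 19.1) T = 81.87·309 + 3841.4·30.5 + 19.1·30.5
T = 143043/3942.4 ≈ 36.28 °C

T_f ≈ 36.3 °C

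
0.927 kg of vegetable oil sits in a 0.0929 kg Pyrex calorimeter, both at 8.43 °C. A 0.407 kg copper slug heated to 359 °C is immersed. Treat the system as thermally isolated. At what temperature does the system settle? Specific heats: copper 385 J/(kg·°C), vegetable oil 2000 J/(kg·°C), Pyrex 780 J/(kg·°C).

T_f ≈ 34.8 °C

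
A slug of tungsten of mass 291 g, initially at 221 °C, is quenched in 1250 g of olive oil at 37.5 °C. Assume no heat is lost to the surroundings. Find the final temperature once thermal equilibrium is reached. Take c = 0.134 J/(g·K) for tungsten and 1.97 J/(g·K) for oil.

T_f ≈ 40.4 °C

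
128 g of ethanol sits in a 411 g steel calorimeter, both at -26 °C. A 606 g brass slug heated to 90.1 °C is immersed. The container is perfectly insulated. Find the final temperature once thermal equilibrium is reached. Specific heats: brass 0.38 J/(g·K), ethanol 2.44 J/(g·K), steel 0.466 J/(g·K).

Setting the total heat transfer to zero:
606*0.38*(T − 90.1) + 128*2.44*(T − (-26)) + 411*0.466*(T − (-26)) = 0
230.28(T − 90.1) + 312.32(T − (-26)) + 191.53(T − (-26)) = 0
(230.28 + 312.32 + 191.53) T = 230.28*90.1 + 312.32*(-26) + 191.53*(-26)
T ≈ 10.42 °C

T_f ≈ 10.4 °C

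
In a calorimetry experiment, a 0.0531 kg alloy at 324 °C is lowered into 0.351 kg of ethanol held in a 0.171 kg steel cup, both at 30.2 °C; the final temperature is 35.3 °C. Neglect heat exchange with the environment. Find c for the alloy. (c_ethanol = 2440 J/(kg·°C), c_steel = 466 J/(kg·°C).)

Let T be the final temperature. ΣQ_i = 0:
0.0531·c·(35.3 − 324) + 0.351·2440·(35.3 − 30.2) + 0.171·466·(35.3 − 30.2) = 0
-15.33 c = -4774.2
c = -4774.2/-15.33 ≈ 311.4 J/(kg·°C)

c ≈ 311 J/(kg·°C)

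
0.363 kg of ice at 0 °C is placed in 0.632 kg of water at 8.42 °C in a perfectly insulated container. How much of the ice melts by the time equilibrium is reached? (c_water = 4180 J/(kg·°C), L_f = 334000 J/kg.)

Cooling the water to 0 °C releases 0.632·4180·8.42 = 22244 J.
To melt every bit of ice: 0.363·334000 = 121242 J.
Since 22244 < 121242 J, not all the ice melts; equilibrium is at 0 °C.
m_melted·334000 = 22244  ⇒  m_melted ≈ 0.0666 kg.

m_melted ≈ 0.0666 kg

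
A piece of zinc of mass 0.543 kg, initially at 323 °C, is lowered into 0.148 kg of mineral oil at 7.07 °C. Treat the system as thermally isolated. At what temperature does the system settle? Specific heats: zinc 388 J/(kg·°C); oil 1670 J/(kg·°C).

T_f ≈ 152.5 °C

Net heat exchanged in the isolated system is zero:
0.543×388×(T − 323) + 0.148×1670×(T − 7.07) = 0
210.68(T − 323) + 247.16(T − 7.07) = 0
(210.68 + 247.16) T = 210.68×323 + 247.16×7.07
T = 69798 / 457.84 = 152 °C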